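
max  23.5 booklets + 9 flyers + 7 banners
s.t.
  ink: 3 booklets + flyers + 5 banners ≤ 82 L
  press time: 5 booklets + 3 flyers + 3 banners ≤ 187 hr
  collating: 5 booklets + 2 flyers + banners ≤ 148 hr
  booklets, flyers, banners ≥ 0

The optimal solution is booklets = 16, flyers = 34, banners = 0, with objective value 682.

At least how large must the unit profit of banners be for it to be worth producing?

13.5

Binding: ink and collating. Non-binding: press time (5 unused).
Since press time is not tight, its dual is 0.
Dual feasibility on the basic columns requires 3·y_ink + 5·y_collating = 23.5, 1·y_ink + 2·y_collating = 9.
Solving: y_ink = 2, y_collating = 3.5.
banners enters the basis when its profit ≥ yᵀa₃ = 2·5 + 3.5·1 = 13.5.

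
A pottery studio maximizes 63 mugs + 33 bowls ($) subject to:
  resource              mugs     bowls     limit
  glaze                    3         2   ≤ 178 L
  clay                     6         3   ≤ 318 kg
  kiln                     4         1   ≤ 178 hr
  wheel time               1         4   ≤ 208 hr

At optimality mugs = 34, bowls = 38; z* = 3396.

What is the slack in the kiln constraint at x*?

kiln used = 4·34 + 1·38 = 174; slack = 178 − 174 = 4.

4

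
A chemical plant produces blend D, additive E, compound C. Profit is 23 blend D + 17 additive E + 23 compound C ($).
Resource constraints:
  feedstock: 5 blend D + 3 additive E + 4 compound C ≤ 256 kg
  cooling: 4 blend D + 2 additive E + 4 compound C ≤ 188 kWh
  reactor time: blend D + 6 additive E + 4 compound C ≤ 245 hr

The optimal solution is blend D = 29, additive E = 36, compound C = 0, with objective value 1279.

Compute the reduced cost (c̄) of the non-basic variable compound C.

At the optimum: feedstock uses 253 of 256 (slack = 3); cooling uses 188 of 188 (binding); reactor time uses 245 of 245 (binding).
Slack constraints have shadow price 0 (complementary slackness).
Dual feasibility on the basic columns requires 4·y_cooling + 1·y_reactor time = 23, 2·y_cooling + 6·y_reactor time = 17.
This yields shadow prices y_cooling = 5.5, y_reactor time = 1.
Reduced cost of compound C: c₃ − yᵀa₃ = 23 − (5.5·4 + 1·4) = 23 − 26 = -3.

-3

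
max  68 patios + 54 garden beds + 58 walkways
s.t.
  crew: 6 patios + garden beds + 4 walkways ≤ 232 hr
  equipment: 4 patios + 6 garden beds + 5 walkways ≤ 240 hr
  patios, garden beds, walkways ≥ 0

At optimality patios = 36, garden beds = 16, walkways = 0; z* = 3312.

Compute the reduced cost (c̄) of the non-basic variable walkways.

-6

At the optimum: crew uses 232 of 232 (binding); equipment uses 240 of 240 (binding).
The binding rows give the dual system: 6·y_crew + 4·y_equipment = 68 and 1·y_crew + 6·y_equipment = 54.
This yields shadow prices y_crew = 6, y_equipment = 8.
Reduced cost of walkways: c₃ − yᵀa₃ = 58 − (6·4 + 8·5) = 58 − 64 = -6.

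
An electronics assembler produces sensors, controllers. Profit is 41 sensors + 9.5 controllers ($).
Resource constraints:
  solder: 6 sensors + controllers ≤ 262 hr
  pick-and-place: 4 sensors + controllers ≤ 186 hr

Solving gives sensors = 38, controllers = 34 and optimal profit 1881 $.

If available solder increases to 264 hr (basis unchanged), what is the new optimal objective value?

Check each constraint at x*: solder 262/262 (tight); pick-and-place 186/186 (tight).
From A_Bᵀ y = c: 6·y_solder + 4·y_pick-and-place = 41; 1·y_solder + 1·y_pick-and-place = 9.5.
This yields shadow prices y_solder = 1.5, y_pick-and-place = 8.
Δz = y_solder·Δb = 1.5 × (2) = 3, so new z* = 1881 + 3 = 1884.

1884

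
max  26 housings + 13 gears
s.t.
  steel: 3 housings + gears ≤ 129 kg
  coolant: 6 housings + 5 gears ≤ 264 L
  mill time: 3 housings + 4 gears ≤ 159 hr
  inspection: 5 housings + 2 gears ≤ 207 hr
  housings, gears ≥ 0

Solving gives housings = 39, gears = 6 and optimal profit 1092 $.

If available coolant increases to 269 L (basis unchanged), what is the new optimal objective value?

Binding: coolant and inspection. Non-binding: steel (6 unused), mill time (18 unused).
By complementary slackness, y = 0 for the non-binding constraints.
Dual feasibility on the basic columns requires 6·y_coolant + 5·y_inspection = 26, 5·y_coolant + 2·y_inspection = 13.
This yields shadow prices y_coolant = 1, y_inspection = 4.
Δz = y_coolant·Δb = 1 × (5) = 5, so new z* = 1092 + 5 = 1097.

1097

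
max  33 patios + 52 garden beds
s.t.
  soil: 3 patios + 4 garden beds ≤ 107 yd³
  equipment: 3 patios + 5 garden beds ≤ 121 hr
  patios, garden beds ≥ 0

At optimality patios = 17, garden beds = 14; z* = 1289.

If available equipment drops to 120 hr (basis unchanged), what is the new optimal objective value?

1281

Both soil and equipment are binding at x*.
From A_Bᵀ y = c: 3·y_soil + 3·y_equipment = 33; 4·y_soil + 5·y_equipment = 52.
This yields shadow prices y_soil = 3, y_equipment = 8.
Δz = y_equipment·Δb = 8 × (-1) = -8, so new z* = 1289 − 8 = 1281.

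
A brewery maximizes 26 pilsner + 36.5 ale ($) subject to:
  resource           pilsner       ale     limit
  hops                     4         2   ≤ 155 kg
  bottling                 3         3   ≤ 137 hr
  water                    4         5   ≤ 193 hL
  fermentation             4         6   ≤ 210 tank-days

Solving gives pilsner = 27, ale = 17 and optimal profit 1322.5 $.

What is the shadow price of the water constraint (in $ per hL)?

Check each constraint at x*: hops 142/155 (slack 13); bottling 132/137 (slack 5); water 193/193 (tight); fermentation 210/210 (tight).
By complementary slackness, y = 0 for the non-binding constraints.
From A_Bᵀ y = c: 4·y_water + 4·y_fermentation = 26; 5·y_water + 6·y_fermentation = 36.5.
This yields shadow prices y_water = 2.5, y_fermentation = 4.
Shadow price of water = 2.5.

2.5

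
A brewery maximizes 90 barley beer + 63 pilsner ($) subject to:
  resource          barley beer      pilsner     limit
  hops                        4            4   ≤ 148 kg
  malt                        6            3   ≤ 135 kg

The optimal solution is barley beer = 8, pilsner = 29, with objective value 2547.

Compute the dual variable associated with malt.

Both hops and malt are binding at x*.
From A_Bᵀ y = c: 4·y_hops + 6·y_malt = 90; 4·y_hops + 3·y_malt = 63.
→ y_hops = 9 and y_malt = 9.
Shadow price of malt = 9.

9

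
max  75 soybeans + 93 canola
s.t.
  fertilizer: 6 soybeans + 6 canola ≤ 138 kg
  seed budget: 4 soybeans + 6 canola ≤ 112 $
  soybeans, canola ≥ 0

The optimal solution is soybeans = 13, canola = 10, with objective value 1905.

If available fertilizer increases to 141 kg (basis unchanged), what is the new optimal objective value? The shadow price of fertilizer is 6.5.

Δb = 3, so new z* = 1905 + (6.5)·(3) = 1905 + 19.5 = 1924.5.

1924.5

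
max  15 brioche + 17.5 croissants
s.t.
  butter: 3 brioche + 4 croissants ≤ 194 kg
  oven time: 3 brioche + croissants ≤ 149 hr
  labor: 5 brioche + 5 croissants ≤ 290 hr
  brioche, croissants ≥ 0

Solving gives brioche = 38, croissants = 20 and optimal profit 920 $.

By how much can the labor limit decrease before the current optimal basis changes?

47.5

Binding constraints: butter, labor. The basis is B = [[3,4],[5,5]] with det -5.
Per unit decrease in labor, x* moves by d = (-0.8, 0.6).
The basis stays optimal until brioche reaches 0; allowable decrease = 47.5 hr.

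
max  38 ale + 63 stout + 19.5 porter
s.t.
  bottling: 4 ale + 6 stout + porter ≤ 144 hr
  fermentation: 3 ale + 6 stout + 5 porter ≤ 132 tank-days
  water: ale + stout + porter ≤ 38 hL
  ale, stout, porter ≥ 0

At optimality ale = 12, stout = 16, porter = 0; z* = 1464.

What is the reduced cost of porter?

Check each constraint at x*: bottling 144/144 (tight); fermentation 132/132 (tight); water 28/38 (slack 10).
Slack constraints have shadow price 0 (complementary slackness).
From A_Bᵀ y = c: 4·y_bottling + 3·y_fermentation = 38; 6·y_bottling + 6·y_fermentation = 63.
→ y_bottling = 6.5 and y_fermentation = 4.
Reduced cost of porter: c₃ − yᵀa₃ = 19.5 − (6.5·1 + 4·5) = 19.5 − 26.5 = -7.

-7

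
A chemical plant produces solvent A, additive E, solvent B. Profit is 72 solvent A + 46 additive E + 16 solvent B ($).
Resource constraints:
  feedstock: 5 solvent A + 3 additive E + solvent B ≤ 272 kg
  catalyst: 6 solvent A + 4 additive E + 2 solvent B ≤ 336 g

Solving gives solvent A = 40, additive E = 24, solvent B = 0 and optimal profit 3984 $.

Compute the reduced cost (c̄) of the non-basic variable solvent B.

-4

At the optimum: feedstock uses 272 of 272 (binding); catalyst uses 336 of 336 (binding).
From A_Bᵀ y = c: 5·y_feedstock + 6·y_catalyst = 72; 3·y_feedstock + 4·y_catalyst = 46.
→ y_feedstock = 6 and y_catalyst = 7.
Reduced cost of solvent B: c₃ − yᵀa₃ = 16 − (6·1 + 7·2) = 16 − 20 = -4.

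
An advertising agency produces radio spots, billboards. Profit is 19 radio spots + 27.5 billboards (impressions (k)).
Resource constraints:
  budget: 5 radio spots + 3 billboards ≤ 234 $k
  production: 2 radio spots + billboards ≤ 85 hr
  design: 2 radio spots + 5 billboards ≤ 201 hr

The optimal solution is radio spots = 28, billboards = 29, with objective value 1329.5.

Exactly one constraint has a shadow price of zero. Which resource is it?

budget

budget: 227/234 (slack 7)
production: 85/85 (binding)
design: 201/201 (binding)
By complementary slackness, a constraint with positive slack has shadow price 0 → budget.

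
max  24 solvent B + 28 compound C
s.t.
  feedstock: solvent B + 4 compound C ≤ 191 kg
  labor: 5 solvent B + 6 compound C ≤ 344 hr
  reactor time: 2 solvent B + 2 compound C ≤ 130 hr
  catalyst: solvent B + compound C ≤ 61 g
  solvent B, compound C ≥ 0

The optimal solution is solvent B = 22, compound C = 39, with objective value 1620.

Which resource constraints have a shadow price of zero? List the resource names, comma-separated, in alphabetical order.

feedstock: 178/191 (slack 13)
labor: 344/344 (binding)
reactor time: 122/130 (slack 8)
catalyst: 61/61 (binding)
By complementary slackness, a constraint with positive slack has shadow price 0 → feedstock, reactor time.

feedstock, reactor time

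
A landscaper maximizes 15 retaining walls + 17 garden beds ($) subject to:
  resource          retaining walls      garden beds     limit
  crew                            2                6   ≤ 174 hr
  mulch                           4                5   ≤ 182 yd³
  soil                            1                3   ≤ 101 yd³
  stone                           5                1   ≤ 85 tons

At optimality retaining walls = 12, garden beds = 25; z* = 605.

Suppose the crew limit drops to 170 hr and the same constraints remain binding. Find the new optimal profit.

Check each constraint at x*: crew 174/174 (tight); mulch 173/182 (slack 9); soil 87/101 (slack 14); stone 85/85 (tight).
Since mulch, soil are not tight, their duals are 0.
Dual feasibility on the basic columns requires 2·y_crew + 5·y_stone = 15, 6·y_crew + 1·y_stone = 17.
Solving: y_crew = 2.5, y_stone = 2.
Δz = y_crew·Δb = 2.5 × (-4) = -10, so new z* = 605 − 10 = 595.

595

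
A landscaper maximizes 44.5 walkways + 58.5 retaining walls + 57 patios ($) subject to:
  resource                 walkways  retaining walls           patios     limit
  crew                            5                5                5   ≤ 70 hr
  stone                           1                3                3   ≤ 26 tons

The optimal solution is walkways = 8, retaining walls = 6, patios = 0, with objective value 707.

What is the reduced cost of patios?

Both crew and stone are binding at x*.
Dual feasibility on the basic columns requires 5·y_crew + 1·y_stone = 44.5, 5·y_crew + 3·y_stone = 58.5.
→ y_crew = 7.5 and y_stone = 7.
Reduced cost of patios: c₃ − yᵀa₃ = 57 − (7.5·5 + 7·3) = 57 − 58.5 = -1.5.

-1.5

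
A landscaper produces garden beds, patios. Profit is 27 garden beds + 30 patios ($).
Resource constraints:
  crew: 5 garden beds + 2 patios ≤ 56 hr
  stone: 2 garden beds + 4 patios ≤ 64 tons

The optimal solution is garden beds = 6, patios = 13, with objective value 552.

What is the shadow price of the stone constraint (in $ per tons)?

6

Check each constraint at x*: crew 56/56 (tight); stone 64/64 (tight).
Dual feasibility on the basic columns requires 5·y_crew + 2·y_stone = 27, 2·y_crew + 4·y_stone = 30.
→ y_crew = 3 and y_stone = 6.
Shadow price of stone = 6.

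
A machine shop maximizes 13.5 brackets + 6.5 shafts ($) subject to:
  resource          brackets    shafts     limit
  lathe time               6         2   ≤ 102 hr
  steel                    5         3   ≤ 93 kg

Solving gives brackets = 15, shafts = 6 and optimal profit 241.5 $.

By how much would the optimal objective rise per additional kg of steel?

Check each constraint at x*: lathe time 102/102 (tight); steel 93/93 (tight).
The binding rows give the dual system: 6·y_lathe time + 5·y_steel = 13.5 and 2·y_lathe time + 3·y_steel = 6.5.
→ y_lathe time = 1 and y_steel = 1.5.
Shadow price of steel = 1.5.

1.5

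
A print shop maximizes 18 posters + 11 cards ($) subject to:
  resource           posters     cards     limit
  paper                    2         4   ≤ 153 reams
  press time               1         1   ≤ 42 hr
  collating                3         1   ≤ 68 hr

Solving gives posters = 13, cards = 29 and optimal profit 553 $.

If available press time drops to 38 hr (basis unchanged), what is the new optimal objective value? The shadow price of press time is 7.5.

523

Δb = -4, so new z* = 553 + (7.5)·(-4) = 553 − 30 = 523.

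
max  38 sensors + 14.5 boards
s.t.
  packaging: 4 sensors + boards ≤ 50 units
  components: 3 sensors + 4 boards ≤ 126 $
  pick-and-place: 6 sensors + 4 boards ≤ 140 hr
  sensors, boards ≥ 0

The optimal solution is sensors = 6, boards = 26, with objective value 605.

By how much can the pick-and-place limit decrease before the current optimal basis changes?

Binding constraints: packaging, pick-and-place. The basis is B = [[4,1],[6,4]] with det 10.
Per unit decrease in pick-and-place, x* moves by d = (0.1, -0.4).
The basis stays optimal until boards reaches 0; allowable decrease = 65 hr.

65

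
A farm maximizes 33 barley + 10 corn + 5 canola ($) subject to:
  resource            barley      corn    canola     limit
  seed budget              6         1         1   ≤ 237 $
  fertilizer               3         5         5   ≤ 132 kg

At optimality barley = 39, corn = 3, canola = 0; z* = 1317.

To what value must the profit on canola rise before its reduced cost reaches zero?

Both seed budget and fertilizer are binding at x*.
Dual feasibility on the basic columns requires 6·y_seed budget + 3·y_fertilizer = 33, 1·y_seed budget + 5·y_fertilizer = 10.
This yields shadow prices y_seed budget = 5, y_fertilizer = 1.
canola enters the basis when its profit ≥ yᵀa₃ = 5·1 + 1·5 = 10.

10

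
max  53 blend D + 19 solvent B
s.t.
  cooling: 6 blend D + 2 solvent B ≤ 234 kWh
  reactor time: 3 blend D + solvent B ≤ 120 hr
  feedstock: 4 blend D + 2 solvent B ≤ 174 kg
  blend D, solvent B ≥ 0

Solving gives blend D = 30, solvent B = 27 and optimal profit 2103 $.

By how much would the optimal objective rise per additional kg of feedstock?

Check each constraint at x*: cooling 234/234 (tight); reactor time 117/120 (slack 3); feedstock 174/174 (tight).
Since reactor time is not tight, its dual is 0.
From A_Bᵀ y = c: 6·y_cooling + 4·y_feedstock = 53; 2·y_cooling + 2·y_feedstock = 19.
Solving: y_cooling = 7.5, y_feedstock = 2.
Shadow price of feedstock = 2.

2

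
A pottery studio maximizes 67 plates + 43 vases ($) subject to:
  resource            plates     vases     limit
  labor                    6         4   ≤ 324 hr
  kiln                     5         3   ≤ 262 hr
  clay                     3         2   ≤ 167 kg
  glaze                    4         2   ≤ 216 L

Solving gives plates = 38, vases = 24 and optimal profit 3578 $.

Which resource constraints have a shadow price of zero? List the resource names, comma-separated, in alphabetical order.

clay, glaze

labor: 324/324 (binding)
kiln: 262/262 (binding)
clay: 162/167 (slack 5)
glaze: 200/216 (slack 16)
By complementary slackness, a constraint with positive slack has shadow price 0 → clay, glaze.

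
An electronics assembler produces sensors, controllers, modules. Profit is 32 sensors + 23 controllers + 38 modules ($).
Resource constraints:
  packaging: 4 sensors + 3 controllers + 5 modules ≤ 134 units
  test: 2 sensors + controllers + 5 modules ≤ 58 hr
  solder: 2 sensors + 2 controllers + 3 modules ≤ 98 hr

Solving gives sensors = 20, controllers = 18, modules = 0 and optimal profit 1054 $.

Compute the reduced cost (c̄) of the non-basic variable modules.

Check each constraint at x*: packaging 134/134 (tight); test 58/58 (tight); solder 76/98 (slack 22).
Slack constraints have shadow price 0 (complementary slackness).
Dual feasibility on the basic columns requires 4·y_packaging + 2·y_test = 32, 3·y_packaging + 1·y_test = 23.
Solving: y_packaging = 7, y_test = 2.
Reduced cost of modules: c₃ − yᵀa₃ = 38 − (7·5 + 2·5) = 38 − 45 = -7.

-7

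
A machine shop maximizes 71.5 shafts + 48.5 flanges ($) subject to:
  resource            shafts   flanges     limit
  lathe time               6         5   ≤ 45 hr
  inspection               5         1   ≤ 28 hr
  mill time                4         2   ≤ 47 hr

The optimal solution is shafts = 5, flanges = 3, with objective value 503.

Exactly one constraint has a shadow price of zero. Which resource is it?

mill time

lathe time: 45/45 (binding)
inspection: 28/28 (binding)
mill time: 26/47 (slack 21)
By complementary slackness, a constraint with positive slack has shadow price 0 → mill time.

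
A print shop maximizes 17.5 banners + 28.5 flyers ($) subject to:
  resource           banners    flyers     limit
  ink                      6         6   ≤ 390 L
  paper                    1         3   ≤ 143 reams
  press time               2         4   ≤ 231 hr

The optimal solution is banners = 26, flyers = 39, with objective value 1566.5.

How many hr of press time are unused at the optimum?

press time used = 2·26 + 4·39 = 208; slack = 231 − 208 = 23.

23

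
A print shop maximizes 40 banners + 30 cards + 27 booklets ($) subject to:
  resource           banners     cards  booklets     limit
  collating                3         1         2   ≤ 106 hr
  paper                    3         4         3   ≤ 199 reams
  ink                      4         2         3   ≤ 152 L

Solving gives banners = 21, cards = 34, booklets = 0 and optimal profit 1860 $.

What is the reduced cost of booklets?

At the optimum: collating uses 97 of 106 (slack = 9); paper uses 199 of 199 (binding); ink uses 152 of 152 (binding).
Slack constraints have shadow price 0 (complementary slackness).
Dual feasibility on the basic columns requires 3·y_paper + 4·y_ink = 40, 4·y_paper + 2·y_ink = 30.
Solving: y_paper = 4, y_ink = 7.
Reduced cost of booklets: c₃ − yᵀa₃ = 27 − (4·3 + 7·3) = 27 − 33 = -6.

-6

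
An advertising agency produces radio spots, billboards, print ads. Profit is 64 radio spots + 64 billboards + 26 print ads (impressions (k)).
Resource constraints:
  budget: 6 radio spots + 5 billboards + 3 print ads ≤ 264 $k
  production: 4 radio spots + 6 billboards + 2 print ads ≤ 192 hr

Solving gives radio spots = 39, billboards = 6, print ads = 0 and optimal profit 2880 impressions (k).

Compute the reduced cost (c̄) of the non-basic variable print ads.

Both budget and production are binding at x*.
Dual feasibility on the basic columns requires 6·y_budget + 4·y_production = 64, 5·y_budget + 6·y_production = 64.
→ y_budget = 8 and y_production = 4.
Reduced cost of print ads: c₃ − yᵀa₃ = 26 − (8·3 + 4·2) = 26 − 32 = -6.

-6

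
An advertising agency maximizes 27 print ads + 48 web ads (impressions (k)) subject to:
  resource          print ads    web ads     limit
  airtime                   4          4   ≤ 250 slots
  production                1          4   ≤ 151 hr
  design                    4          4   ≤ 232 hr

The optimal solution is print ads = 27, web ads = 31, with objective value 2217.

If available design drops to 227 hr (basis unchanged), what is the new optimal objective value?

2192

Check each constraint at x*: airtime 232/250 (slack 18); production 151/151 (tight); design 232/232 (tight).
Since airtime is not tight, its dual is 0.
From A_Bᵀ y = c: 1·y_production + 4·y_design = 27; 4·y_production + 4·y_design = 48.
This yields shadow prices y_production = 7, y_design = 5.
Δz = y_design·Δb = 5 × (-5) = -25, so new z* = 2217 − 25 = 2192.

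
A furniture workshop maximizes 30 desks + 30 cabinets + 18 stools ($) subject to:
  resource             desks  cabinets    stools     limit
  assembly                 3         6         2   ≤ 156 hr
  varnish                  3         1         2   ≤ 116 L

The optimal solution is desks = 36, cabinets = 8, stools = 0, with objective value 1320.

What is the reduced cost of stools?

-2

Check each constraint at x*: assembly 156/156 (tight); varnish 116/116 (tight).
Dual feasibility on the basic columns requires 3·y_assembly + 3·y_varnish = 30, 6·y_assembly + 1·y_varnish = 30.
→ y_assembly = 4 and y_varnish = 6.
Reduced cost of stools: c₃ − yᵀa₃ = 18 − (4·2 + 6·2) = 18 − 20 = -2.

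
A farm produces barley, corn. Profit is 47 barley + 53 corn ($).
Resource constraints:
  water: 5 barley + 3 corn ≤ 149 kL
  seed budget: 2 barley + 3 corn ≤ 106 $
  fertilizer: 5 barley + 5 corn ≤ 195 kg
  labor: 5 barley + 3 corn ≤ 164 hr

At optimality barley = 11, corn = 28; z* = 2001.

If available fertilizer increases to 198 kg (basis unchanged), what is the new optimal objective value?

2022

Binding: seed budget and fertilizer. Non-binding: water (10 unused), labor (25 unused).
Since water, labor are not tight, their duals are 0.
From A_Bᵀ y = c: 2·y_seed budget + 5·y_fertilizer = 47; 3·y_seed budget + 5·y_fertilizer = 53.
This yields shadow prices y_seed budget = 6, y_fertilizer = 7.
Δz = y_fertilizer·Δb = 7 × (3) = 21, so new z* = 2001 + 21 = 2022.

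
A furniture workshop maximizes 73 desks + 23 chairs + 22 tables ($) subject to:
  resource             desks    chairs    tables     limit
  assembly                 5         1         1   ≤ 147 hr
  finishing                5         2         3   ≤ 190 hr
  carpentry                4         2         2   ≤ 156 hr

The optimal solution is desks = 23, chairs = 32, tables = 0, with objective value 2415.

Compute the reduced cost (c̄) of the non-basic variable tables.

At the optimum: assembly uses 147 of 147 (binding); finishing uses 179 of 190 (slack = 11); carpentry uses 156 of 156 (binding).
Since finishing is not tight, its dual is 0.
Dual feasibility on the basic columns requires 5·y_assembly + 4·y_carpentry = 73, 1·y_assembly + 2·y_carpentry = 23.
This yields shadow prices y_assembly = 9, y_carpentry = 7.
Reduced cost of tables: c₃ − yᵀa₃ = 22 − (9·1 + 7·2) = 22 − 23 = -1.

-1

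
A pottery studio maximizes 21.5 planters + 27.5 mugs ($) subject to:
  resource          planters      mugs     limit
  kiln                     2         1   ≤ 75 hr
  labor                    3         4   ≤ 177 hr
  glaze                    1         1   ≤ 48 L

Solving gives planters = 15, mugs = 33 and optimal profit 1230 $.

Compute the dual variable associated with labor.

6

Check each constraint at x*: kiln 63/75 (slack 12); labor 177/177 (tight); glaze 48/48 (tight).
By complementary slackness, y = 0 for the non-binding constraint.
Dual feasibility on the basic columns requires 3·y_labor + 1·y_glaze = 21.5, 4·y_labor + 1·y_glaze = 27.5.
This yields shadow prices y_labor = 6, y_glaze = 3.5.
Shadow price of labor = 6.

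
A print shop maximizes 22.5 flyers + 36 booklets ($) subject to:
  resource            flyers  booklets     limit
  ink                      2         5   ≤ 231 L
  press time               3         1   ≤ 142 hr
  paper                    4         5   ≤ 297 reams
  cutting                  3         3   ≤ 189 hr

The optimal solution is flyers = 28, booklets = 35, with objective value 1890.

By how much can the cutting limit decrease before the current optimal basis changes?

Binding constraints: ink, cutting. The basis is B = [[2,5],[3,3]] with det -9.
Per unit decrease in cutting, x* moves by d = (-0.5556, 0.2222).
The basis stays optimal until flyers reaches 0; allowable decrease = 50.4 hr.

50.4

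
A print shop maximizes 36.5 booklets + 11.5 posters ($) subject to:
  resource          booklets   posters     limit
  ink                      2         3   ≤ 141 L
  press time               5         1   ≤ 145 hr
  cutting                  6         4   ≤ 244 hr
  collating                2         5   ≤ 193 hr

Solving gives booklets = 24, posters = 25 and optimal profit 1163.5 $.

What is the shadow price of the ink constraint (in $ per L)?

Check each constraint at x*: ink 123/141 (slack 18); press time 145/145 (tight); cutting 244/244 (tight); collating 173/193 (slack 20).
Slack constraints have shadow price 0 (complementary slackness).
From A_Bᵀ y = c: 5·y_press time + 6·y_cutting = 36.5; 1·y_press time + 4·y_cutting = 11.5.
This yields shadow prices y_press time = 5.5, y_cutting = 1.5.
Shadow price of ink = 0.

0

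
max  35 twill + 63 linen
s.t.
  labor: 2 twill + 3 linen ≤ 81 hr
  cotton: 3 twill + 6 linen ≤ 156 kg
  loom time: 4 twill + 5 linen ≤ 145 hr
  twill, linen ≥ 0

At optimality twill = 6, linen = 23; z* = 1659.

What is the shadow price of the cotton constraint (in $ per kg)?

7

Check each constraint at x*: labor 81/81 (tight); cotton 156/156 (tight); loom time 139/145 (slack 6).
By complementary slackness, y = 0 for the non-binding constraint.
The binding rows give the dual system: 2·y_labor + 3·y_cotton = 35 and 3·y_labor + 6·y_cotton = 63.
Solving: y_labor = 7, y_cotton = 7.
Shadow price of cotton = 7.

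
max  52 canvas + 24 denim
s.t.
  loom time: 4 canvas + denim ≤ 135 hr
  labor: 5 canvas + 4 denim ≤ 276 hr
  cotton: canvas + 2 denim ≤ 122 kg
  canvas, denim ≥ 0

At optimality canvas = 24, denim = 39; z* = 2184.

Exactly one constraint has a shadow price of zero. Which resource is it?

cotton

loom time: 135/135 (binding)
labor: 276/276 (binding)
cotton: 102/122 (slack 20)
By complementary slackness, a constraint with positive slack has shadow price 0 → cotton.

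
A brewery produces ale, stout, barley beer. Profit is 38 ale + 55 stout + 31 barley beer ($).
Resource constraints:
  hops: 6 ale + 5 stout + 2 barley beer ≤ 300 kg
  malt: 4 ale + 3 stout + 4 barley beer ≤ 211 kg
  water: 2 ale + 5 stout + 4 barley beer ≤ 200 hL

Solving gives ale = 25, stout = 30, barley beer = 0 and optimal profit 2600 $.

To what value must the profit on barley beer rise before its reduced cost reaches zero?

36

Check each constraint at x*: hops 300/300 (tight); malt 190/211 (slack 21); water 200/200 (tight).
Slack constraints have shadow price 0 (complementary slackness).
From A_Bᵀ y = c: 6·y_hops + 2·y_water = 38; 5·y_hops + 5·y_water = 55.
→ y_hops = 4 and y_water = 7.
barley beer enters the basis when its profit ≥ yᵀa₃ = 4·2 + 7·4 = 36.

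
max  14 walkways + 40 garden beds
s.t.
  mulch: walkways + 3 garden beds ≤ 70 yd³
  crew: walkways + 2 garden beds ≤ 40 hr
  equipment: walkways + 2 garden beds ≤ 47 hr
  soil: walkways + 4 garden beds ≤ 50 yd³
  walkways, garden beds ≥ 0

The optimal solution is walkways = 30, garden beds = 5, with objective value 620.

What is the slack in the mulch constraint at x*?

mulch used = 1·30 + 3·5 = 45; slack = 70 − 45 = 25.

25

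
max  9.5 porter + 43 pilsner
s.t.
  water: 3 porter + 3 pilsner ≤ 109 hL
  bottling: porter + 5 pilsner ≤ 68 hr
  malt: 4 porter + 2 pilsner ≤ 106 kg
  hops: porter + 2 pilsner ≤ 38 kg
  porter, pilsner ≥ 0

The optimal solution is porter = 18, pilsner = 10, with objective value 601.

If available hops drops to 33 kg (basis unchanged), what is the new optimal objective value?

593.5

Check each constraint at x*: water 84/109 (slack 25); bottling 68/68 (tight); malt 92/106 (slack 14); hops 38/38 (tight).
By complementary slackness, y = 0 for the non-binding constraints.
Dual feasibility on the basic columns requires 1·y_bottling + 1·y_hops = 9.5, 5·y_bottling + 2·y_hops = 43.
Solving: y_bottling = 8, y_hops = 1.5.
Δz = y_hops·Δb = 1.5 × (-5) = -7.5, so new z* = 601 − 7.5 = 593.5.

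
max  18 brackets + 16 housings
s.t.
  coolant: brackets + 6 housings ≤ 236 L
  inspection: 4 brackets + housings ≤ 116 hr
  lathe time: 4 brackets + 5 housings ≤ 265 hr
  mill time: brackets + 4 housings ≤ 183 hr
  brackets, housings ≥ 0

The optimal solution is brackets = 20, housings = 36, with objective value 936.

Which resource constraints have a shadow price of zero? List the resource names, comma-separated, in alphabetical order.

lathe time, mill time

coolant: 236/236 (binding)
inspection: 116/116 (binding)
lathe time: 260/265 (slack 5)
mill time: 164/183 (slack 19)
By complementary slackness, a constraint with positive slack has shadow price 0 → lathe time, mill time.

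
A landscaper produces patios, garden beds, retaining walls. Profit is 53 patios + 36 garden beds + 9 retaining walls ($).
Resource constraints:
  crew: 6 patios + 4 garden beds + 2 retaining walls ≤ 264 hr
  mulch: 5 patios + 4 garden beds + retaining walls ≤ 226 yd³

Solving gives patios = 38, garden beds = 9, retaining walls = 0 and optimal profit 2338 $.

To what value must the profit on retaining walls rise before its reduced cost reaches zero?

At the optimum: crew uses 264 of 264 (binding); mulch uses 226 of 226 (binding).
Dual feasibility on the basic columns requires 6·y_crew + 5·y_mulch = 53, 4·y_crew + 4·y_mulch = 36.
Solving: y_crew = 8, y_mulch = 1.
retaining walls enters the basis when its profit ≥ yᵀa₃ = 8·2 + 1·1 = 17.

17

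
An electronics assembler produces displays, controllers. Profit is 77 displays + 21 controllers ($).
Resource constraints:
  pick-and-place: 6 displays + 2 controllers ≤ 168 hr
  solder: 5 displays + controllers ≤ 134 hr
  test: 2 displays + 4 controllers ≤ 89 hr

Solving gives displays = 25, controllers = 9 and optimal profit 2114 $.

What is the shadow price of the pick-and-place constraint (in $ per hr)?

Binding: pick-and-place and solder. Non-binding: test (3 unused).
Since test is not tight, its dual is 0.
From A_Bᵀ y = c: 6·y_pick-and-place + 5·y_solder = 77; 2·y_pick-and-place + 1·y_solder = 21.
Solving: y_pick-and-place = 7, y_solder = 7.
Shadow price of pick-and-place = 7.

7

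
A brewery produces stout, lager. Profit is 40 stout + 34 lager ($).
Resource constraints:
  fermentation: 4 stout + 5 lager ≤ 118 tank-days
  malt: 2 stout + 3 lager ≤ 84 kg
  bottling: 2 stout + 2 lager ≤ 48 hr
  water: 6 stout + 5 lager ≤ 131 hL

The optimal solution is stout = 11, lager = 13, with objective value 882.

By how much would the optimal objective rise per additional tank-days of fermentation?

At the optimum: fermentation uses 109 of 118 (slack = 9); malt uses 61 of 84 (slack = 23); bottling uses 48 of 48 (binding); water uses 131 of 131 (binding).
By complementary slackness, y = 0 for the non-binding constraints.
From A_Bᵀ y = c: 2·y_bottling + 6·y_water = 40; 2·y_bottling + 5·y_water = 34.
Solving: y_bottling = 2, y_water = 6.
Shadow price of fermentation = 0.

0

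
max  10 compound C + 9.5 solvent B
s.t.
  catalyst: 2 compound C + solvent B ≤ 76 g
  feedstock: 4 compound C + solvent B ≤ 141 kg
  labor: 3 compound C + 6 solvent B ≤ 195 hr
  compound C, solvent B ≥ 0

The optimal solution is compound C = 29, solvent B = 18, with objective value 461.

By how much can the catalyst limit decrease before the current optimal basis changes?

Binding constraints: catalyst, labor. The basis is B = [[2,1],[3,6]] with det 9.
Per unit decrease in catalyst, x* moves by d = (-0.6667, 0.3333).
The basis stays optimal until compound C reaches 0; allowable decrease = 43.5 g.

43.5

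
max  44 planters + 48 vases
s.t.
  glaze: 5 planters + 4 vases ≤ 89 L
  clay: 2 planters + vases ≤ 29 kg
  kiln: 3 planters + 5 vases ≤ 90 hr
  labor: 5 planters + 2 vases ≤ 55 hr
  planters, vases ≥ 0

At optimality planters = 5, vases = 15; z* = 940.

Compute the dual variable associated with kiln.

At the optimum: glaze uses 85 of 89 (slack = 4); clay uses 25 of 29 (slack = 4); kiln uses 90 of 90 (binding); labor uses 55 of 55 (binding).
By complementary slackness, y = 0 for the non-binding constraints.
The binding rows give the dual system: 3·y_kiln + 5·y_labor = 44 and 5·y_kiln + 2·y_labor = 48.
→ y_kiln = 8 and y_labor = 4.
Shadow price of kiln = 8.

8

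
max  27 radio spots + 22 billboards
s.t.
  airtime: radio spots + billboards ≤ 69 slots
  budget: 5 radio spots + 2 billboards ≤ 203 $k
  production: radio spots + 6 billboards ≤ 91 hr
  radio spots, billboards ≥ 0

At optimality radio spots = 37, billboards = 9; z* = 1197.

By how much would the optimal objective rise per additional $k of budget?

5

At the optimum: airtime uses 46 of 69 (slack = 23); budget uses 203 of 203 (binding); production uses 91 of 91 (binding).
Slack constraints have shadow price 0 (complementary slackness).
Dual feasibility on the basic columns requires 5·y_budget + 1·y_production = 27, 2·y_budget + 6·y_production = 22.
Solving: y_budget = 5, y_production = 2.
Shadow price of budget = 5.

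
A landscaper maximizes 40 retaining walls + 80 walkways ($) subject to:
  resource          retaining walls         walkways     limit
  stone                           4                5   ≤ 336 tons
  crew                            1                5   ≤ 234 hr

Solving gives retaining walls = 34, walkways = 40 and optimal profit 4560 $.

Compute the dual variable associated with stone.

At the optimum: stone uses 336 of 336 (binding); crew uses 234 of 234 (binding).
The binding rows give the dual system: 4·y_stone + 1·y_crew = 40 and 5·y_stone + 5·y_crew = 80.
Solving: y_stone = 8, y_crew = 8.
Shadow price of stone = 8.

8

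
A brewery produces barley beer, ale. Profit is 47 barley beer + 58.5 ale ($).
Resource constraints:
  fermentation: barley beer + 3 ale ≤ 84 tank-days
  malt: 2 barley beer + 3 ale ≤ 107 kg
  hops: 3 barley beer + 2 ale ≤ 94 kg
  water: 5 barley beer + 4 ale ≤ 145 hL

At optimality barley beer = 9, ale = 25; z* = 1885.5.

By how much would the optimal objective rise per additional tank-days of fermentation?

9.5

At the optimum: fermentation uses 84 of 84 (binding); malt uses 93 of 107 (slack = 14); hops uses 77 of 94 (slack = 17); water uses 145 of 145 (binding).
Since malt, hops are not tight, their duals are 0.
From A_Bᵀ y = c: 1·y_fermentation + 5·y_water = 47; 3·y_fermentation + 4·y_water = 58.5.
→ y_fermentation = 9.5 and y_water = 7.5.
Shadow price of fermentation = 9.5.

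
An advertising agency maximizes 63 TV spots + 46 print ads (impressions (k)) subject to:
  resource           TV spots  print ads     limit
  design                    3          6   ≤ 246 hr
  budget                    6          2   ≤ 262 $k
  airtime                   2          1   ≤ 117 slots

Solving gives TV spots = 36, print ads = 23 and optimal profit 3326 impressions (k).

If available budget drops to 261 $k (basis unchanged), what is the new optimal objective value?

Check each constraint at x*: design 246/246 (tight); budget 262/262 (tight); airtime 95/117 (slack 22).
By complementary slackness, y = 0 for the non-binding constraint.
From A_Bᵀ y = c: 3·y_design + 6·y_budget = 63; 6·y_design + 2·y_budget = 46.
This yields shadow prices y_design = 5, y_budget = 8.
Δz = y_budget·Δb = 8 × (-1) = -8, so new z* = 3326 − 8 = 3318.

3318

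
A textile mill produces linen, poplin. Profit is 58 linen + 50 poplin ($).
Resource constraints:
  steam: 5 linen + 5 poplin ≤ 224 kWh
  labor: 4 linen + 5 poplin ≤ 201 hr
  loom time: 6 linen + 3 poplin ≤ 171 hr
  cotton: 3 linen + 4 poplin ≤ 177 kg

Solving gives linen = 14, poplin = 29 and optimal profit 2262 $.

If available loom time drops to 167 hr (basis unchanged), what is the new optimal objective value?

2242

Binding: labor and loom time. Non-binding: steam (9 unused), cotton (19 unused).
Slack constraints have shadow price 0 (complementary slackness).
The binding rows give the dual system: 4·y_labor + 6·y_loom time = 58 and 5·y_labor + 3·y_loom time = 50.
This yields shadow prices y_labor = 7, y_loom time = 5.
Δz = y_loom time·Δb = 5 × (-4) = -20, so new z* = 2262 − 20 = 2242.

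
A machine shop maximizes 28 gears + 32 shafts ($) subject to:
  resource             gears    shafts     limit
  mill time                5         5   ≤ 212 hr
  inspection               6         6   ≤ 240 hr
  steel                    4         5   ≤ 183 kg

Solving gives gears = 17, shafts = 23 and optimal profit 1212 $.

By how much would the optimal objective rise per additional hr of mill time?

0

At the optimum: mill time uses 200 of 212 (slack = 12); inspection uses 240 of 240 (binding); steel uses 183 of 183 (binding).
By complementary slackness, y = 0 for the non-binding constraint.
Dual feasibility on the basic columns requires 6·y_inspection + 4·y_steel = 28, 6·y_inspection + 5·y_steel = 32.
Solving: y_inspection = 2, y_steel = 4.
Shadow price of mill time = 0.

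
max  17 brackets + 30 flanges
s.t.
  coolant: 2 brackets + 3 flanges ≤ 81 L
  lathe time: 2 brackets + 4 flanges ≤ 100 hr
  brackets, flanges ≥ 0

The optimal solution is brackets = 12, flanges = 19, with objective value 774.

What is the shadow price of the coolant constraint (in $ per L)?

4

Check each constraint at x*: coolant 81/81 (tight); lathe time 100/100 (tight).
From A_Bᵀ y = c: 2·y_coolant + 2·y_lathe time = 17; 3·y_coolant + 4·y_lathe time = 30.
Solving: y_coolant = 4, y_lathe time = 4.5.
Shadow price of coolant = 4.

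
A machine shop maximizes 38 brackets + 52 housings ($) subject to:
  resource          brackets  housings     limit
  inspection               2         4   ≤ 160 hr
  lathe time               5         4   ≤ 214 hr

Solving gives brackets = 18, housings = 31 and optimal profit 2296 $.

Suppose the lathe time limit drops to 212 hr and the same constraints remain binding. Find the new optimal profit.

2288

At the optimum: inspection uses 160 of 160 (binding); lathe time uses 214 of 214 (binding).
Dual feasibility on the basic columns requires 2·y_inspection + 5·y_lathe time = 38, 4·y_inspection + 4·y_lathe time = 52.
→ y_inspection = 9 and y_lathe time = 4.
Δz = y_lathe time·Δb = 4 × (-2) = -8, so new z* = 2296 − 8 = 2288.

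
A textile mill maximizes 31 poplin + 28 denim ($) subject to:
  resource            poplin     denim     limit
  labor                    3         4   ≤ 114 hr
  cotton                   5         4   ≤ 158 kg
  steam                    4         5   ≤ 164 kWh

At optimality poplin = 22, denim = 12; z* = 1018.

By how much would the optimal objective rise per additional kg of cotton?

5

At the optimum: labor uses 114 of 114 (binding); cotton uses 158 of 158 (binding); steam uses 148 of 164 (slack = 16).
By complementary slackness, y = 0 for the non-binding constraint.
From A_Bᵀ y = c: 3·y_labor + 5·y_cotton = 31; 4·y_labor + 4·y_cotton = 28.
Solving: y_labor = 2, y_cotton = 5.
Shadow price of cotton = 5.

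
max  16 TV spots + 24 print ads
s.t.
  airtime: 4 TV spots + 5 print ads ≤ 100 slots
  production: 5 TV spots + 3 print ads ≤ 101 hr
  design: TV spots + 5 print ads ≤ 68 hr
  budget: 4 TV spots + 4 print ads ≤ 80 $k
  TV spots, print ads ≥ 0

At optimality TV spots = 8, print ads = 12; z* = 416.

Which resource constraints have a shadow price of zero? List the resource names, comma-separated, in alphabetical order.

airtime: 92/100 (slack 8)
production: 76/101 (slack 25)
design: 68/68 (binding)
budget: 80/80 (binding)
By complementary slackness, a constraint with positive slack has shadow price 0 → airtime, production.

airtime, production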